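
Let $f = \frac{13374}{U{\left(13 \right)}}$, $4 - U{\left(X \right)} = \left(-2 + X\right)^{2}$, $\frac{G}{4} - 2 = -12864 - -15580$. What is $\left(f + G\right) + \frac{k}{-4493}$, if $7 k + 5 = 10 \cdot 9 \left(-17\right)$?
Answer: $\frac{4398442305}{408863} \approx 10758.0$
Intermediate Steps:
$G = 10872$ ($G = 8 + 4 \left(-12864 - -15580\right) = 8 + 4 \left(-12864 + 15580\right) = 8 + 4 \cdot 2716 = 8 + 10864 = 10872$)
$k = - \frac{1535}{7}$ ($k = - \frac{5}{7} + \frac{10 \cdot 9 \left(-17\right)}{7} = - \frac{5}{7} + \frac{90 \left(-17\right)}{7} = - \frac{5}{7} + \frac{1}{7} \left(-1530\right) = - \frac{5}{7} - \frac{1530}{7} = - \frac{1535}{7} \approx -219.29$)
$U{\left(X \right)} = 4 - \left(-2 + X\right)^{2}$
$f = - \frac{1486}{13}$ ($f = \frac{13374}{13 \left(4 - 13\right)} = \frac{13374}{13 \left(-9\right)} = \frac{13374}{-117} = 13374 \left(- \frac{1}{117}\right) = - \frac{1486}{13} \approx -114.31$)
$\left(f + G\right) + \frac{k}{-4493} = \left(- \frac{1486}{13} + 10872\right) - \frac{1535}{7 \left(-4493\right)} = \frac{139850}{13} - - \frac{1535}{31451} = \frac{139850}{13} + \frac{1535}{31451} = \frac{4398442305}{408863}$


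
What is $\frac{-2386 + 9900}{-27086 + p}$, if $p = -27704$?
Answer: $- \frac{3757}{27395} \approx -0.13714$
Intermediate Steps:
$\frac{-2386 + 9900}{-27086 + p} = \frac{-2386 + 9900}{-27086 - 27704} = \frac{7514}{-54790} = 7514 \left(- \frac{1}{54790}\right) = - \frac{3757}{27395}$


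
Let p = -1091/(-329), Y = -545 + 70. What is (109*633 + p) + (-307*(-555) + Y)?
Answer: 78601494/329 ≈ 2.3891e+5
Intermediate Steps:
Y = -475
p = 1091/329 (p = -1091*(-1/329) = 1091/329 ≈ 3.3161)
(109*633 + p) + (-307*(-555) + Y) = (109*633 + 1091/329) + (-307*(-555) - 475) = (68997 + 1091/329) + (170385 - 475) = 22701104/329 + 169910 = 78601494/329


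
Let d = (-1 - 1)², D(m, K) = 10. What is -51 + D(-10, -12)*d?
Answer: -11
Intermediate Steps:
d = 4 (d = (-2)² = 4)
-51 + D(-10, -12)*d = -51 + 10*4 = -51 + 40 = -11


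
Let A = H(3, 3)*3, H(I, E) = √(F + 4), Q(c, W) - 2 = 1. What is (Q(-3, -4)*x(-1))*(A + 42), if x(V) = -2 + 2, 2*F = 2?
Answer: 0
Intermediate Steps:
F = 1 (F = (½)*2 = 1)
x(V) = 0
Q(c, W) = 3 (Q(c, W) = 2 + 1 = 3)
H(I, E) = √5 (H(I, E) = √(1 + 4) = √5)
A = 3*√5 (A = √5*3 = 3*√5 ≈ 6.7082)
(Q(-3, -4)*x(-1))*(A + 42) = (3*0)*(3*√5 + 42) = 0*(42 + 3*√5) = 0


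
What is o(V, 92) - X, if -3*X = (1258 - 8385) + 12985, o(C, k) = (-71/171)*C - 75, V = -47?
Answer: 324418/171 ≈ 1897.2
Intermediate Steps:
o(C, k) = -75 - 71*C/171 (o(C, k) = (-71*1/171)*C - 75 = -71*C/171 - 75 = -75 - 71*C/171)
X = -5858/3 (X = -((1258 - 8385) + 12985)/3 = -(-7127 + 12985)/3 = -⅓*5858 = -5858/3 ≈ -1952.7)
o(V, 92) - X = (-75 - 71/171*(-47)) - 1*(-5858/3) = (-75 + 3337/171) + 5858/3 = -9488/171 + 5858/3 = 324418/171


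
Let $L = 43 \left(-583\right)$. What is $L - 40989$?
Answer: $-66058$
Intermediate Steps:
$L = -25069$
$L - 40989 = -25069 - 40989 = -66058$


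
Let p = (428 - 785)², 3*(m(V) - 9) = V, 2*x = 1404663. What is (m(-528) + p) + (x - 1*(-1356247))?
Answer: 4371721/2 ≈ 2.1859e+6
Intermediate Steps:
x = 1404663/2 (x = (½)*1404663 = 1404663/2 ≈ 7.0233e+5)
m(V) = 9 + V/3
p = 127449 (p = (-357)² = 127449)
(m(-528) + p) + (x - 1*(-1356247)) = ((9 + (⅓)*(-528)) + 127449) + (1404663/2 - 1*(-1356247)) = ((9 - 176) + 127449) + (1404663/2 + 1356247) = (-167 + 127449) + 4117157/2 = 127282 + 4117157/2 = 4371721/2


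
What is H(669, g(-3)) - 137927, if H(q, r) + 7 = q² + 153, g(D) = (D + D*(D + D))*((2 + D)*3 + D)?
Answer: 309780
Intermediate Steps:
g(D) = (6 + 4*D)*(D + 2*D²) (g(D) = (D + D*(2*D))*((6 + 3*D) + D) = (D + 2*D²)*(6 + 4*D) = (6 + 4*D)*(D + 2*D²))
H(q, r) = 146 + q² (H(q, r) = -7 + (q² + 153) = -7 + (153 + q²) = 146 + q²)
H(669, g(-3)) - 137927 = (146 + 669²) - 137927 = (146 + 447561) - 137927 = 447707 - 137927 = 309780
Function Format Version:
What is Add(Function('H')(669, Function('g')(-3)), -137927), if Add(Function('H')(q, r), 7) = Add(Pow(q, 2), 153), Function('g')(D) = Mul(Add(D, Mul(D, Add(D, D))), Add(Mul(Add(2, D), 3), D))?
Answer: 309780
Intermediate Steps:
Function('g')(D) = Mul(Add(6, Mul(4, D)), Add(D, Mul(2, Pow(D, 2)))) (Function('g')(D) = Mul(Add(D, Mul(D, Mul(2, D))), Add(Add(6, Mul(3, D)), D)) = Mul(Add(D, Mul(2, Pow(D, 2))), Add(6, Mul(4, D))) = Mul(Add(6, Mul(4, D)), Add(D, Mul(2, Pow(D, 2)))))
Function('H')(q, r) = Add(146, Pow(q, 2)) (Function('H')(q, r) = Add(-7, Add(Pow(q, 2), 153)) = Add(-7, Add(153, Pow(q, 2))) = Add(146, Pow(q, 2)))
Add(Function('H')(669, Function('g')(-3)), -137927) = Add(Add(146, Pow(669, 2)), -137927) = Add(Add(146, 447561), -137927) = Add(447707, -137927) = 309780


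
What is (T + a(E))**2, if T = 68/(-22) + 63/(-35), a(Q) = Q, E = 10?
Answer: 78961/3025 ≈ 26.103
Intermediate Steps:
T = -269/55 (T = 68*(-1/22) + 63*(-1/35) = -34/11 - 9/5 = -269/55 ≈ -4.8909)
(T + a(E))**2 = (-269/55 + 10)**2 = (281/55)**2 = 78961/3025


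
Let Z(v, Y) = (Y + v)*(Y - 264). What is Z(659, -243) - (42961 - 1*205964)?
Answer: -47909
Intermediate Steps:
Z(v, Y) = (-264 + Y)*(Y + v) (Z(v, Y) = (Y + v)*(-264 + Y) = (-264 + Y)*(Y + v))
Z(659, -243) - (42961 - 1*205964) = ((-243)² - 264*(-243) - 264*659 - 243*659) - (42961 - 1*205964) = (59049 + 64152 - 173976 - 160137) - (42961 - 205964) = -210912 - 1*(-163003) = -210912 + 163003 = -47909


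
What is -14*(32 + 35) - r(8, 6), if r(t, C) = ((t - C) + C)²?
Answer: -1002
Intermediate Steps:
r(t, C) = t²
-14*(32 + 35) - r(8, 6) = -14*(32 + 35) - 1*8² = -14*67 - 1*64 = -938 - 64 = -1002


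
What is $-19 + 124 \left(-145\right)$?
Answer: $-17999$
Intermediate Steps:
$-19 + 124 \left(-145\right) = -19 - 17980 = -17999$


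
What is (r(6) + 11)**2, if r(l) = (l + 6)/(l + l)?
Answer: 144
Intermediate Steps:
r(l) = (6 + l)/(2*l) (r(l) = (6 + l)/((2*l)) = (6 + l)*(1/(2*l)) = (6 + l)/(2*l))
(r(6) + 11)**2 = ((1/2)*(6 + 6)/6 + 11)**2 = ((1/2)*(1/6)*12 + 11)**2 = (1 + 11)**2 = 12**2 = 144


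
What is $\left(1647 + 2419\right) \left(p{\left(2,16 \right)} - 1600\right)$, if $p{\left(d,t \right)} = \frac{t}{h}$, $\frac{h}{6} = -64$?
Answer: $- \frac{78069233}{12} \approx -6.5058 \cdot 10^{6}$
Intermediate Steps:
$h = -384$ ($h = 6 \left(-64\right) = -384$)
$p{\left(d,t \right)} = - \frac{t}{384}$ ($p{\left(d,t \right)} = \frac{t}{-384} = t \left(- \frac{1}{384}\right) = - \frac{t}{384}$)
$\left(1647 + 2419\right) \left(p{\left(2,16 \right)} - 1600\right) = \left(1647 + 2419\right) \left(\left(- \frac{1}{384}\right) 16 - 1600\right) = 4066 \left(- \frac{1}{24} - 1600\right) = 4066 \left(- \frac{38401}{24}\right) = - \frac{78069233}{12}$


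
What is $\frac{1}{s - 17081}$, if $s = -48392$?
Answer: $- \frac{1}{65473} \approx -1.5273 \cdot 10^{-5}$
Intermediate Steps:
$\frac{1}{s - 17081} = \frac{1}{-48392 - 17081} = \frac{1}{-65473} = - \frac{1}{65473}$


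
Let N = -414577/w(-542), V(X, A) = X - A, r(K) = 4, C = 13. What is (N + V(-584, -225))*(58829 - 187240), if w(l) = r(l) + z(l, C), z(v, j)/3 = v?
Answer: 21537221331/1622 ≈ 1.3278e+7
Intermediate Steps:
z(v, j) = 3*v
w(l) = 4 + 3*l
N = 414577/1622 (N = -414577/(4 + 3*(-542)) = -414577/(4 - 1626) = -414577/(-1622) = -414577*(-1/1622) = 414577/1622 ≈ 255.60)
(N + V(-584, -225))*(58829 - 187240) = (414577/1622 + (-584 - 1*(-225)))*(58829 - 187240) = (414577/1622 + (-584 + 225))*(-128411) = (414577/1622 - 359)*(-128411) = -167721/1622*(-128411) = 21537221331/1622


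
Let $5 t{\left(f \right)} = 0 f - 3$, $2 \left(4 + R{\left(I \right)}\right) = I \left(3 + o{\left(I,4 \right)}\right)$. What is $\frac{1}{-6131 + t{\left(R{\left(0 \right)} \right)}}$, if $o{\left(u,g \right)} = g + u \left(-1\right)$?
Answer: $- \frac{5}{30658} \approx -0.00016309$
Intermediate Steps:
$o{\left(u,g \right)} = g - u$
$R{\left(I \right)} = -4 + \frac{I \left(7 - I\right)}{2}$ ($R{\left(I \right)} = -4 + \frac{I \left(3 - \left(-4 + I\right)\right)}{2} = -4 + \frac{I \left(7 - I\right)}{2}$)
$t{\left(f \right)} = - \frac{3}{5}$ ($t{\left(f \right)} = \frac{0 f - 3}{5} = \frac{0 - 3}{5} = \frac{1}{5} \left(-3\right) = - \frac{3}{5}$)
$\frac{1}{-6131 + t{\left(R{\left(0 \right)} \right)}} = \frac{1}{-6131 - \frac{3}{5}} = \frac{1}{- \frac{30658}{5}} = - \frac{5}{30658}$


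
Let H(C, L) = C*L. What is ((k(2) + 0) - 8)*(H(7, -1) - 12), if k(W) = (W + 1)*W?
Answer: 38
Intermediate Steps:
k(W) = W*(1 + W) (k(W) = (1 + W)*W = W*(1 + W))
((k(2) + 0) - 8)*(H(7, -1) - 12) = ((2*(1 + 2) + 0) - 8)*(7*(-1) - 12) = ((2*3 + 0) - 8)*(-7 - 12) = ((6 + 0) - 8)*(-19) = (6 - 8)*(-19) = -2*(-19) = 38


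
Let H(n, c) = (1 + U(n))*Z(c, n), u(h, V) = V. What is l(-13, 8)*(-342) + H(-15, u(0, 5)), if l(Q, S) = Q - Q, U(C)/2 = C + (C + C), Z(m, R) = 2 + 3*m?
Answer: -1513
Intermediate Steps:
U(C) = 6*C (U(C) = 2*(C + (C + C)) = 2*(C + 2*C) = 2*(3*C) = 6*C)
l(Q, S) = 0
H(n, c) = (1 + 6*n)*(2 + 3*c)
l(-13, 8)*(-342) + H(-15, u(0, 5)) = 0*(-342) + (1 + 6*(-15))*(2 + 3*5) = 0 + (1 - 90)*(2 + 15) = 0 - 89*17 = 0 - 1513 = -1513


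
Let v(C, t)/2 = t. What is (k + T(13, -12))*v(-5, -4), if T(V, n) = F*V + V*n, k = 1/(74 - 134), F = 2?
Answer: 15602/15 ≈ 1040.1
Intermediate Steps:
v(C, t) = 2*t
k = -1/60 (k = 1/(-60) = -1/60 ≈ -0.016667)
T(V, n) = 2*V + V*n
(k + T(13, -12))*v(-5, -4) = (-1/60 + 13*(2 - 12))*(2*(-4)) = (-1/60 + 13*(-10))*(-8) = (-1/60 - 130)*(-8) = -7801/60*(-8) = 15602/15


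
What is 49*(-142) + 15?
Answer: -6943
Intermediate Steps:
49*(-142) + 15 = -6958 + 15 = -6943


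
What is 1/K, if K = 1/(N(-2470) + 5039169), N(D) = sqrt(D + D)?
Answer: 5039169 + 2*I*sqrt(1235) ≈ 5.0392e+6 + 70.285*I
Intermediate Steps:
N(D) = sqrt(2)*sqrt(D) (N(D) = sqrt(2*D) = sqrt(2)*sqrt(D))
K = 1/(5039169 + 2*I*sqrt(1235)) (K = 1/(sqrt(2)*sqrt(-2470) + 5039169) = 1/(sqrt(2)*(I*sqrt(2470)) + 5039169) = 1/(2*I*sqrt(1235) + 5039169) = 1/(5039169 + 2*I*sqrt(1235)) ≈ 1.9845e-7 - 3.0e-12*I)
1/K = 1/(5039169/25393224215501 - 2*I*sqrt(1235)/25393224215501)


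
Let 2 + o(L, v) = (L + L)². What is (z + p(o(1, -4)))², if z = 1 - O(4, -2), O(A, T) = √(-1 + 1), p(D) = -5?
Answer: 16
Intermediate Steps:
o(L, v) = -2 + 4*L² (o(L, v) = -2 + (L + L)² = -2 + (2*L)² = -2 + 4*L²)
O(A, T) = 0 (O(A, T) = √0 = 0)
z = 1 (z = 1 - 1*0 = 1 + 0 = 1)
(z + p(o(1, -4)))² = (1 - 5)² = (-4)² = 16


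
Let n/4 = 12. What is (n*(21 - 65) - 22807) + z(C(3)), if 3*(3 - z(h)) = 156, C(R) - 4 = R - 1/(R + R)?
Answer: -24968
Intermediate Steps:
n = 48 (n = 4*12 = 48)
C(R) = 4 + R - 1/(2*R) (C(R) = 4 + (R - 1/(R + R)) = 4 + (R - 1/(2*R)) = 4 + R - 1/(2*R))
z(h) = -49 (z(h) = 3 - 1/3*156 = 3 - 52 = -49)
(n*(21 - 65) - 22807) + z(C(3)) = (48*(21 - 65) - 22807) - 49 = (48*(-44) - 22807) - 49 = (-2112 - 22807) - 49 = -24919 - 49 = -24968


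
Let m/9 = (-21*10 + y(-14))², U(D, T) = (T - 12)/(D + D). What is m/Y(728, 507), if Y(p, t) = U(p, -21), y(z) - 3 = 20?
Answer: -13885872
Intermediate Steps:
y(z) = 23 (y(z) = 3 + 20 = 23)
U(D, T) = (-12 + T)/(2*D) (U(D, T) = (-12 + T)/((2*D)) = (-12 + T)*(1/(2*D)) = (-12 + T)/(2*D))
m = 314721 (m = 9*(-21*10 + 23)² = 9*(-210 + 23)² = 9*(-187)² = 9*34969 = 314721)
Y(p, t) = -33/(2*p) (Y(p, t) = (-12 - 21)/(2*p) = (½)*(-33)/p = -33/(2*p))
m/Y(728, 507) = 314721/((-33/2/728)) = 314721/((-33/2*1/728)) = 314721/(-33/1456) = 314721*(-1456/33) = -13885872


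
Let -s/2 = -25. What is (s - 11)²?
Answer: 1521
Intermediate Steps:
s = 50 (s = -2*(-25) = 50)
(s - 11)² = (50 - 11)² = 39² = 1521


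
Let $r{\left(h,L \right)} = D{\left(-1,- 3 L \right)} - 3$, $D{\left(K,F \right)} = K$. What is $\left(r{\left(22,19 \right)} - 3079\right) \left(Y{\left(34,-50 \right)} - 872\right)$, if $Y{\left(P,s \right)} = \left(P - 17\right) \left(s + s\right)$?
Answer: $7929476$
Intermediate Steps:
$Y{\left(P,s \right)} = 2 s \left(-17 + P\right)$ ($Y{\left(P,s \right)} = \left(-17 + P\right) 2 s = 2 s \left(-17 + P\right)$)
$r{\left(h,L \right)} = -4$ ($r{\left(h,L \right)} = -1 - 3 = -4$)
$\left(r{\left(22,19 \right)} - 3079\right) \left(Y{\left(34,-50 \right)} - 872\right) = \left(-4 - 3079\right) \left(2 \left(-50\right) \left(-17 + 34\right) - 872\right) = - 3083 \left(2 \left(-50\right) 17 - 872\right) = - 3083 \left(-1700 - 872\right) = \left(-3083\right) \left(-2572\right) = 7929476$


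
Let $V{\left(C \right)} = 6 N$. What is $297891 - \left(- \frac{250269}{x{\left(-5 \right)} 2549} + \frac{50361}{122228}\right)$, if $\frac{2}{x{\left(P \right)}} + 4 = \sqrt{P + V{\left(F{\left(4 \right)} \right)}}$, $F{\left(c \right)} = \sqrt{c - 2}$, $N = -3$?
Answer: $\frac{92749365177399}{311559172} + \frac{250269 i \sqrt{23}}{5098} \approx 2.9769 \cdot 10^{5} + 235.44 i$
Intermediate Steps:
$F{\left(c \right)} = \sqrt{-2 + c}$
$V{\left(C \right)} = -18$ ($V{\left(C \right)} = 6 \left(-3\right) = -18$)
$x{\left(P \right)} = \frac{2}{-4 + \sqrt{-18 + P}}$ ($x{\left(P \right)} = \frac{2}{-4 + \sqrt{P - 18}} = \frac{2}{-4 + \sqrt{-18 + P}}$)
$297891 - \left(- \frac{250269}{x{\left(-5 \right)} 2549} + \frac{50361}{122228}\right) = 297891 - \left(- \frac{250269}{\frac{2}{-4 + \sqrt{-18 - 5}} \cdot 2549} + \frac{50361}{122228}\right) = 297891 - \left(- \frac{250269}{\frac{2}{-4 + \sqrt{-23}} \cdot 2549} + 50361 \cdot \frac{1}{122228}\right) = 297891 - \left(- \frac{250269}{\frac{2}{-4 + i \sqrt{23}} \cdot 2549} + \frac{50361}{122228}\right) = 297891 - \left(- \frac{250269}{5098 \frac{1}{-4 + i \sqrt{23}}} + \frac{50361}{122228}\right) = 297891 - \left(- 250269 \left(- \frac{2}{2549} + \frac{i \sqrt{23}}{5098}\right) + \frac{50361}{122228}\right) = 297891 - \left(\left(\frac{500538}{2549} - \frac{250269 i \sqrt{23}}{5098}\right) + \frac{50361}{122228}\right) = 297891 - \left(\frac{61308128853}{311559172} - \frac{250269 i \sqrt{23}}{5098}\right) = \frac{92749365177399}{311559172} + \frac{250269 i \sqrt{23}}{5098}$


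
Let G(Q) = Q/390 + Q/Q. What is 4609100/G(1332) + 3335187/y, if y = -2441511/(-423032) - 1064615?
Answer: 134924752824510119092/129254402325503 ≈ 1.0439e+6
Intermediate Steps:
G(Q) = 1 + Q/390 (G(Q) = Q*(1/390) + 1 = Q/390 + 1 = 1 + Q/390)
y = -450363771169/423032 (y = -2441511*(-1/423032) - 1064615 = 2441511/423032 - 1064615 = -450363771169/423032 ≈ -1.0646e+6)
4609100/G(1332) + 3335187/y = 4609100/(1 + (1/390)*1332) + 3335187/(-450363771169/423032) = 4609100/(1 + 222/65) + 3335187*(-423032/450363771169) = 4609100/(287/65) - 1410890826984/450363771169 = 4609100*(65/287) - 1410890826984/450363771169 = 299591500/287 - 1410890826984/450363771169 = 134924752824510119092/129254402325503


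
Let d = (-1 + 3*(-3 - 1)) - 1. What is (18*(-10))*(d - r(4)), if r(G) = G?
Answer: 3240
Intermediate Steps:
d = -14 (d = (-1 + 3*(-4)) - 1 = (-1 - 12) - 1 = -13 - 1 = -14)
(18*(-10))*(d - r(4)) = (18*(-10))*(-14 - 1*4) = -180*(-14 - 4) = -180*(-18) = 3240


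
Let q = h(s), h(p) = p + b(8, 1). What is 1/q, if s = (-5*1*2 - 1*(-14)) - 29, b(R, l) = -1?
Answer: -1/26 ≈ -0.038462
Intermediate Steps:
s = -25 (s = (-5*2 + 14) - 29 = (-10 + 14) - 29 = 4 - 29 = -25)
h(p) = -1 + p (h(p) = p - 1 = -1 + p)
q = -26 (q = -1 - 25 = -26)
1/q = 1/(-26) = -1/26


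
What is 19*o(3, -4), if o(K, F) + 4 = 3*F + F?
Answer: -380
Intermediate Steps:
o(K, F) = -4 + 4*F (o(K, F) = -4 + (3*F + F) = -4 + 4*F)
19*o(3, -4) = 19*(-4 + 4*(-4)) = 19*(-4 - 16) = 19*(-20) = -380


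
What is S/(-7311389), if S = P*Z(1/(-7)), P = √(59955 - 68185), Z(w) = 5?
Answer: -5*I*√8230/7311389 ≈ -6.204e-5*I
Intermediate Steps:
P = I*√8230 (P = √(-8230) = I*√8230 ≈ 90.719*I)
S = 5*I*√8230 (S = (I*√8230)*5 = 5*I*√8230 ≈ 453.6*I)
S/(-7311389) = (5*I*√8230)/(-7311389) = (5*I*√8230)*(-1/7311389) = -5*I*√8230/7311389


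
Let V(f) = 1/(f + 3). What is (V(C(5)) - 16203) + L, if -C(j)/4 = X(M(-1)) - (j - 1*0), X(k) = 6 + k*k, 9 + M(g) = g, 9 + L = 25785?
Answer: 3838772/401 ≈ 9573.0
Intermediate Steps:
L = 25776 (L = -9 + 25785 = 25776)
M(g) = -9 + g
X(k) = 6 + k²
C(j) = -424 + 4*j (C(j) = -4*((6 + (-9 - 1)²) - (j - 1*0)) = -4*((6 + (-10)²) - (j + 0)) = -4*((6 + 100) - j) = -4*(106 - j) = -424 + 4*j)
V(f) = 1/(3 + f)
(V(C(5)) - 16203) + L = (1/(3 + (-424 + 4*5)) - 16203) + 25776 = (1/(3 + (-424 + 20)) - 16203) + 25776 = (1/(3 - 404) - 16203) + 25776 = (1/(-401) - 16203) + 25776 = (-1/401 - 16203) + 25776 = -6497404/401 + 25776 = 3838772/401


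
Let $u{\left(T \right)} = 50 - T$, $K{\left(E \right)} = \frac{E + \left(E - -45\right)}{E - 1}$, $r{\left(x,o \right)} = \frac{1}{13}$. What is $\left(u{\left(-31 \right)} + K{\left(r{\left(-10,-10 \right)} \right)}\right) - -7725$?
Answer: $\frac{93085}{12} \approx 7757.1$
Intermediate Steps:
$r{\left(x,o \right)} = \frac{1}{13}$
$K{\left(E \right)} = \frac{45 + 2 E}{-1 + E}$ ($K{\left(E \right)} = \frac{E + \left(E + 45\right)}{-1 + E} = \frac{E + \left(45 + E\right)}{-1 + E} = \frac{45 + 2 E}{-1 + E}$)
$\left(u{\left(-31 \right)} + K{\left(r{\left(-10,-10 \right)} \right)}\right) - -7725 = \left(\left(50 - -31\right) + \frac{45 + 2 \cdot \frac{1}{13}}{-1 + \frac{1}{13}}\right) - -7725 = \left(\left(50 + 31\right) + \frac{45 + \frac{2}{13}}{- \frac{12}{13}}\right) + 7725 = \left(81 - \frac{587}{12}\right) + 7725 = \frac{385}{12} + 7725 = \frac{93085}{12}$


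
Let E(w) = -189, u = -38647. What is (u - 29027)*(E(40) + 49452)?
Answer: -3333824262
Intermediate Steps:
(u - 29027)*(E(40) + 49452) = (-38647 - 29027)*(-189 + 49452) = -67674*49263 = -3333824262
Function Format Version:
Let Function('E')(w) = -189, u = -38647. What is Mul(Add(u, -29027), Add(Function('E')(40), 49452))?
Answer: -3333824262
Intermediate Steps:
Mul(Add(u, -29027), Add(Function('E')(40), 49452)) = Mul(Add(-38647, -29027), Add(-189, 49452)) = Mul(-67674, 49263) = -3333824262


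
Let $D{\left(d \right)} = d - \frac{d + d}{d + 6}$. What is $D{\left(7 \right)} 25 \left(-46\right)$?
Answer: $- \frac{88550}{13} \approx -6811.5$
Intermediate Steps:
$D{\left(d \right)} = d - \frac{2 d}{6 + d}$
$D{\left(7 \right)} 25 \left(-46\right) = \frac{7 \left(4 + 7\right)}{6 + 7} \cdot 25 \left(-46\right) = 7 \cdot \frac{1}{13} \cdot 11 \cdot 25 \left(-46\right) = \frac{77}{13} \cdot 25 \left(-46\right) = \frac{1925}{13} \left(-46\right) = - \frac{88550}{13}$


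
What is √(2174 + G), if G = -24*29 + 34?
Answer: 6*√42 ≈ 38.884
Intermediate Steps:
G = -662 (G = -696 + 34 = -662)
√(2174 + G) = √(2174 - 662) = √1512 = 6*√42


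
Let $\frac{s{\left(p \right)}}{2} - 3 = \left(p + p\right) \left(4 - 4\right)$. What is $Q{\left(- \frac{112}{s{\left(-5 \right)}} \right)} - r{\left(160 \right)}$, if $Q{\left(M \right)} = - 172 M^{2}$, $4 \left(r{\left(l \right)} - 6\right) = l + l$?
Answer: $- \frac{540166}{9} \approx -60018.0$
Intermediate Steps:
$s{\left(p \right)} = 6$ ($s{\left(p \right)} = 6 + 2 \left(p + p\right) \left(4 - 4\right) = 6 + 2 \cdot 2 p 0 = 6 + 2 \cdot 0 = 6 + 0 = 6$)
$r{\left(l \right)} = 6 + \frac{l}{2}$ ($r{\left(l \right)} = 6 + \frac{l + l}{4} = 6 + \frac{2 l}{4} = 6 + \frac{l}{2}$)
$Q{\left(- \frac{112}{s{\left(-5 \right)}} \right)} - r{\left(160 \right)} = - 172 \left(- \frac{112}{6}\right)^{2} - \left(6 + \frac{1}{2} \cdot 160\right) = - 172 \left(\left(-112\right) \frac{1}{6}\right)^{2} - \left(6 + 80\right) = - 172 \left(- \frac{56}{3}\right)^{2} - 86 = \left(-172\right) \frac{3136}{9} - 86 = - \frac{539392}{9} - 86 = - \frac{540166}{9}$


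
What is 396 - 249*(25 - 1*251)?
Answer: 56670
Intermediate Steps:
396 - 249*(25 - 1*251) = 396 - 249*(25 - 251) = 396 - 249*(-226) = 396 + 56274 = 56670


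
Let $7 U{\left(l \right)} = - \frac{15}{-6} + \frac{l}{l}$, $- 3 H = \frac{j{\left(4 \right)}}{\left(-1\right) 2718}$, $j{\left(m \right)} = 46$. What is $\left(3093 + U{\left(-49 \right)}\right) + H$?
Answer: $\frac{25224445}{8154} \approx 3093.5$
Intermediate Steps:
$H = \frac{23}{4077}$ ($H = - \frac{46 \frac{1}{\left(-1\right) 2718}}{3} = - \frac{46 \frac{1}{-2718}}{3} = - \frac{46 \left(- \frac{1}{2718}\right)}{3} = \left(- \frac{1}{3}\right) \left(- \frac{23}{1359}\right) = \frac{23}{4077} \approx 0.0056414$)
$U{\left(l \right)} = \frac{1}{2}$ ($U{\left(l \right)} = \frac{- \frac{15}{-6} + \frac{l}{l}}{7} = \frac{\left(-15\right) \left(- \frac{1}{6}\right) + 1}{7} = \frac{\frac{5}{2} + 1}{7} = \frac{1}{7} \cdot \frac{7}{2} = \frac{1}{2}$)
$\left(3093 + U{\left(-49 \right)}\right) + H = \left(3093 + \frac{1}{2}\right) + \frac{23}{4077} = \frac{6187}{2} + \frac{23}{4077} = \frac{25224445}{8154}$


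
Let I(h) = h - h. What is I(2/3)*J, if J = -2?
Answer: 0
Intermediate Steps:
I(h) = 0
I(2/3)*J = 0*(-2) = 0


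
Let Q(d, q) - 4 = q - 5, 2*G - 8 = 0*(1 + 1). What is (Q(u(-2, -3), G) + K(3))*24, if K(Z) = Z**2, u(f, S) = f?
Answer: 288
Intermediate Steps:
G = 4 (G = 4 + (0*(1 + 1))/2 = 4 + (0*2)/2 = 4 + (1/2)*0 = 4 + 0 = 4)
Q(d, q) = -1 + q (Q(d, q) = 4 + (q - 5) = 4 + (-5 + q) = -1 + q)
(Q(u(-2, -3), G) + K(3))*24 = ((-1 + 4) + 3**2)*24 = (3 + 9)*24 = 12*24 = 288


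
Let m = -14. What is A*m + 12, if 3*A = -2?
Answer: 64/3 ≈ 21.333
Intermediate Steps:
A = -2/3 (A = (1/3)*(-2) = -2/3 ≈ -0.66667)
A*m + 12 = -2/3*(-14) + 12 = 28/3 + 12 = 64/3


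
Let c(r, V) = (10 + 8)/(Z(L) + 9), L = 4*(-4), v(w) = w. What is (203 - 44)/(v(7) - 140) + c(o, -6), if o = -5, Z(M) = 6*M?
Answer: -5409/3857 ≈ -1.4024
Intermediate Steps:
L = -16
c(r, V) = -6/29 (c(r, V) = (10 + 8)/(6*(-16) + 9) = 18/(-96 + 9) = 18/(-87) = 18*(-1/87) = -6/29)
(203 - 44)/(v(7) - 140) + c(o, -6) = (203 - 44)/(7 - 140) - 6/29 = 159/(-133) - 6/29 = 159*(-1/133) - 6/29 = -159/133 - 6/29 = -5409/3857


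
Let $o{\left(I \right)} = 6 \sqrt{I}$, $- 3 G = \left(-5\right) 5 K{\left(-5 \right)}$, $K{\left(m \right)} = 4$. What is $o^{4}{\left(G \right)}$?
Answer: $1440000$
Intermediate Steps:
$G = \frac{100}{3}$ ($G = - \frac{\left(-5\right) 5 \cdot 4}{3} = - \frac{\left(-25\right) 4}{3} = \left(- \frac{1}{3}\right) \left(-100\right) = \frac{100}{3} \approx 33.333$)
$o^{4}{\left(G \right)} = \left(6 \sqrt{\frac{100}{3}}\right)^{4} = \left(6 \frac{10 \sqrt{3}}{3}\right)^{4} = \left(20 \sqrt{3}\right)^{4} = 1440000$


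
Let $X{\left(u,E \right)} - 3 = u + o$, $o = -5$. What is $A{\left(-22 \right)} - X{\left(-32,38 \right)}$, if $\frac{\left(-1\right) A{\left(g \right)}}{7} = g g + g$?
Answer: $-3200$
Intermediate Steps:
$A{\left(g \right)} = - 7 g - 7 g^{2}$ ($A{\left(g \right)} = - 7 \left(g g + g\right) = - 7 \left(g^{2} + g\right) = - 7 \left(g + g^{2}\right) = - 7 g - 7 g^{2}$)
$X{\left(u,E \right)} = -2 + u$ ($X{\left(u,E \right)} = 3 + \left(u - 5\right) = 3 + \left(-5 + u\right) = -2 + u$)
$A{\left(-22 \right)} - X{\left(-32,38 \right)} = \left(-7\right) \left(-22\right) \left(1 - 22\right) - \left(-2 - 32\right) = \left(-7\right) \left(-22\right) \left(-21\right) - -34 = -3234 + 34 = -3200$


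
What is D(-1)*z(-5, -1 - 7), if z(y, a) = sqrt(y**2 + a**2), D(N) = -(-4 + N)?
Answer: 5*sqrt(89) ≈ 47.170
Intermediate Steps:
D(N) = 4 - N
z(y, a) = sqrt(a**2 + y**2)
D(-1)*z(-5, -1 - 7) = (4 - 1*(-1))*sqrt((-1 - 7)**2 + (-5)**2) = (4 + 1)*sqrt((-8)**2 + 25) = 5*sqrt(64 + 25) = 5*sqrt(89)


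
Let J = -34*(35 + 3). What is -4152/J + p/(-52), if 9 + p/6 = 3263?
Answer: -1563069/4199 ≈ -372.25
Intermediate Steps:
p = 19524 (p = -54 + 6*3263 = -54 + 19578 = 19524)
J = -1292 (J = -34*38 = -1292)
-4152/J + p/(-52) = -4152/(-1292) + 19524/(-52) = -4152*(-1/1292) + 19524*(-1/52) = 1038/323 - 4881/13 = -1563069/4199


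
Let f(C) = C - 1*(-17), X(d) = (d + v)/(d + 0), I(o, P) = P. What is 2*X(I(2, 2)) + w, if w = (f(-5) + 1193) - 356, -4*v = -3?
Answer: 3407/4 ≈ 851.75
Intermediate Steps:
v = ¾ (v = -¼*(-3) = ¾ ≈ 0.75000)
X(d) = (¾ + d)/d (X(d) = (d + ¾)/(d + 0) = (¾ + d)/d)
f(C) = 17 + C (f(C) = C + 17 = 17 + C)
w = 849 (w = ((17 - 5) + 1193) - 356 = (12 + 1193) - 356 = 1205 - 356 = 849)
2*X(I(2, 2)) + w = 2*((¾ + 2)/2) + 849 = 2*((½)*(11/4)) + 849 = 2*(11/8) + 849 = 11/4 + 849 = 3407/4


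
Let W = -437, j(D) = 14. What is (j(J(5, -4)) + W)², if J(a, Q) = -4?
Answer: 178929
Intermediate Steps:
(j(J(5, -4)) + W)² = (14 - 437)² = (-423)² = 178929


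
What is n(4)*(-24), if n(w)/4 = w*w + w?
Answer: -1920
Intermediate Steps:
n(w) = 4*w + 4*w² (n(w) = 4*(w*w + w) = 4*(w² + w) = 4*(w + w²) = 4*w + 4*w²)
n(4)*(-24) = (4*4*(1 + 4))*(-24) = (4*4*5)*(-24) = 80*(-24) = -1920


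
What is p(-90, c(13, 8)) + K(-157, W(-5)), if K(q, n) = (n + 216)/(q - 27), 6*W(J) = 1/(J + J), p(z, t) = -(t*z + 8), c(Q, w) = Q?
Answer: 12815521/11040 ≈ 1160.8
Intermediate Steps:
p(z, t) = -8 - t*z (p(z, t) = -(8 + t*z) = -8 - t*z)
W(J) = 1/(12*J) (W(J) = 1/(6*(J + J)) = 1/(6*((2*J))) = (1/(2*J))/6 = 1/(12*J))
K(q, n) = (216 + n)/(-27 + q)
p(-90, c(13, 8)) + K(-157, W(-5)) = (-8 - 1*13*(-90)) + (216 + (1/12)/(-5))/(-27 - 157) = (-8 + 1170) + (216 + (1/12)*(-⅕))/(-184) = 1162 - (216 - 1/60)/184 = 1162 - 1/184*12959/60 = 1162 - 12959/11040 = 12815521/11040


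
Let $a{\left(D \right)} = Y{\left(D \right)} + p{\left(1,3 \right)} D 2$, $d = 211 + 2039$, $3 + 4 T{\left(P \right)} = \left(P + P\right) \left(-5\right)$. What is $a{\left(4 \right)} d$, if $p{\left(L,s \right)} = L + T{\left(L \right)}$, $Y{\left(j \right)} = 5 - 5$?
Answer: $-40500$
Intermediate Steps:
$T{\left(P \right)} = - \frac{3}{4} - \frac{5 P}{2}$ ($T{\left(P \right)} = - \frac{3}{4} + \frac{\left(P + P\right) \left(-5\right)}{4} = - \frac{3}{4} + \frac{2 P \left(-5\right)}{4} = - \frac{3}{4} + \frac{\left(-10\right) P}{4} = - \frac{3}{4} - \frac{5 P}{2}$)
$d = 2250$
$Y{\left(j \right)} = 0$
$p{\left(L,s \right)} = - \frac{3}{4} - \frac{3 L}{2}$ ($p{\left(L,s \right)} = L - \left(\frac{3}{4} + \frac{5 L}{2}\right) = - \frac{3}{4} - \frac{3 L}{2}$)
$a{\left(D \right)} = - \frac{9 D}{2}$ ($a{\left(D \right)} = 0 + \left(- \frac{3}{4} - \frac{3}{2}\right) D 2 = 0 + - \frac{9 D}{4} \cdot 2 = 0 - \frac{9 D}{2} = - \frac{9 D}{2}$)
$a{\left(4 \right)} d = \left(- \frac{9}{2}\right) 4 \cdot 2250 = \left(-18\right) 2250 = -40500$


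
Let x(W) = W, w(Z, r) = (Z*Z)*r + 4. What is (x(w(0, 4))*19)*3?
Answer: 228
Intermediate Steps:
w(Z, r) = 4 + r*Z² (w(Z, r) = Z²*r + 4 = r*Z² + 4 = 4 + r*Z²)
(x(w(0, 4))*19)*3 = ((4 + 4*0²)*19)*3 = ((4 + 4*0)*19)*3 = ((4 + 0)*19)*3 = (4*19)*3 = 76*3 = 228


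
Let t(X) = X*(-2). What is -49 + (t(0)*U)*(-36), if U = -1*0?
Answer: -49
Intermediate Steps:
t(X) = -2*X
U = 0
-49 + (t(0)*U)*(-36) = -49 + (-2*0*0)*(-36) = -49 + (0*0)*(-36) = -49 + 0*(-36) = -49 + 0 = -49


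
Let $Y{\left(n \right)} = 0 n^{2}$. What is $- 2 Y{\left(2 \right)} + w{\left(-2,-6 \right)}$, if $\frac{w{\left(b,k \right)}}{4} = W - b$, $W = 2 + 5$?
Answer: $36$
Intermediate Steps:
$W = 7$
$w{\left(b,k \right)} = 28 - 4 b$ ($w{\left(b,k \right)} = 4 \left(7 - b\right) = 28 - 4 b$)
$Y{\left(n \right)} = 0$
$- 2 Y{\left(2 \right)} + w{\left(-2,-6 \right)} = \left(-2\right) 0 + \left(28 - -8\right) = 0 + \left(28 + 8\right) = 0 + 36 = 36$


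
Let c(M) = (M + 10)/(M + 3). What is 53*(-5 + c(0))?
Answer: -265/3 ≈ -88.333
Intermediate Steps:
c(M) = (10 + M)/(3 + M)
53*(-5 + c(0)) = 53*(-5 + (10 + 0)/(3 + 0)) = 53*(-5 + 10/3) = 53*(-5/3) = -265/3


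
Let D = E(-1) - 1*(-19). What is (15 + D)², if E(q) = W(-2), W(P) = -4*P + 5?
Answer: 2209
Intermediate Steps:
W(P) = 5 - 4*P
E(q) = 13 (E(q) = 5 - 4*(-2) = 5 + 8 = 13)
D = 32 (D = 13 - 1*(-19) = 13 + 19 = 32)
(15 + D)² = (15 + 32)² = 47² = 2209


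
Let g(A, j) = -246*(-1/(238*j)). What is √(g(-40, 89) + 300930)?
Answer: √33755103034023/10591 ≈ 548.57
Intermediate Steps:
g(A, j) = 123/(119*j) (g(A, j) = -(-123)/(119*j) = 123/(119*j))
√(g(-40, 89) + 300930) = √((123/119)/89 + 300930) = √((123/119)*(1/89) + 300930) = √(123/10591 + 300930) = √(3187149753/10591) = √33755103034023/10591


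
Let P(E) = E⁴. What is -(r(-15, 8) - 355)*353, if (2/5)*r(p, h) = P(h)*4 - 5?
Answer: -28658305/2 ≈ -1.4329e+7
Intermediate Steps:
r(p, h) = -25/2 + 10*h⁴ (r(p, h) = 5*(h⁴*4 - 5)/2 = 5*(4*h⁴ - 5)/2 = 5*(-5 + 4*h⁴)/2 = -25/2 + 10*h⁴)
-(r(-15, 8) - 355)*353 = -((-25/2 + 10*8⁴) - 355)*353 = -((-25/2 + 10*4096) - 355)*353 = -((-25/2 + 40960) - 355)*353 = -(81895/2 - 355)*353 = -81185*353/2 = -1*28658305/2 = -28658305/2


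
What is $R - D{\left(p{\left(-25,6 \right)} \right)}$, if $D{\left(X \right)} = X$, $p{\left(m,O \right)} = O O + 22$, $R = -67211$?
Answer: $-67269$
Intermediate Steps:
$p{\left(m,O \right)} = 22 + O^{2}$ ($p{\left(m,O \right)} = O^{2} + 22 = 22 + O^{2}$)
$R - D{\left(p{\left(-25,6 \right)} \right)} = -67211 - \left(22 + 6^{2}\right) = -67211 - \left(22 + 36\right) = -67211 - 58 = -67269$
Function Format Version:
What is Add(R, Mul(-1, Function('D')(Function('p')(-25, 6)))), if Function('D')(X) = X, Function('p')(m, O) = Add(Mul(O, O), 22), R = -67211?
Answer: -67269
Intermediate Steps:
Function('p')(m, O) = Add(22, Pow(O, 2)) (Function('p')(m, O) = Add(Pow(O, 2), 22) = Add(22, Pow(O, 2)))
Add(R, Mul(-1, Function('D')(Function('p')(-25, 6)))) = Add(-67211, Mul(-1, Add(22, Pow(6, 2)))) = Add(-67211, Mul(-1, Add(22, 36))) = Add(-67211, Mul(-1, 58)) = Add(-67211, -58) = -67269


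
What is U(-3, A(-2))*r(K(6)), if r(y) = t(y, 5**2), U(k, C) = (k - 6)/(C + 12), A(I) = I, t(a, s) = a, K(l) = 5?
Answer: -9/2 ≈ -4.5000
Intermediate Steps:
U(k, C) = (-6 + k)/(12 + C)
r(y) = y
U(-3, A(-2))*r(K(6)) = ((-6 - 3)/(12 - 2))*5 = (-9/10)*5 = ((1/10)*(-9))*5 = -9/10*5 = -9/2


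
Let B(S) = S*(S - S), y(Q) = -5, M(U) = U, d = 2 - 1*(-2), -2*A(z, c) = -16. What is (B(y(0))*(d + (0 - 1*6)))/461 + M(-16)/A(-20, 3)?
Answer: -2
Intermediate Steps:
A(z, c) = 8 (A(z, c) = -½*(-16) = 8)
d = 4 (d = 2 + 2 = 4)
B(S) = 0 (B(S) = S*0 = 0)
(B(y(0))*(d + (0 - 1*6)))/461 + M(-16)/A(-20, 3) = (0*(4 + (0 - 1*6)))/461 - 16/8 = (0*(4 + (0 - 6)))*(1/461) - 16*⅛ = (0*(4 - 6))*(1/461) - 2 = (0*(-2))*(1/461) - 2 = 0*(1/461) - 2 = 0 - 2 = -2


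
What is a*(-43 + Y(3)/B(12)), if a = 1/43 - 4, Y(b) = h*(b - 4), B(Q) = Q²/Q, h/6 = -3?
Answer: 14193/86 ≈ 165.03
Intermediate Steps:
h = -18 (h = 6*(-3) = -18)
B(Q) = Q
Y(b) = 72 - 18*b (Y(b) = -18*(b - 4) = -18*(-4 + b) = 72 - 18*b)
a = -171/43 (a = 1/43 - 4 = -171/43 ≈ -3.9767)
a*(-43 + Y(3)/B(12)) = -171*(-43 + (72 - 18*3)/12)/43 = -171*(-43 + (72 - 54)*(1/12))/43 = -171*(-43 + 18*(1/12))/43 = -171*(-43 + 3/2)/43 = -171/43*(-83/2) = 14193/86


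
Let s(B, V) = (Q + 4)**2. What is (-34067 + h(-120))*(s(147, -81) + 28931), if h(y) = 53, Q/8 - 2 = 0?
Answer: -997664634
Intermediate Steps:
Q = 16 (Q = 16 + 8*0 = 16 + 0 = 16)
s(B, V) = 400 (s(B, V) = (16 + 4)**2 = 20**2 = 400)
(-34067 + h(-120))*(s(147, -81) + 28931) = (-34067 + 53)*(400 + 28931) = -34014*29331 = -997664634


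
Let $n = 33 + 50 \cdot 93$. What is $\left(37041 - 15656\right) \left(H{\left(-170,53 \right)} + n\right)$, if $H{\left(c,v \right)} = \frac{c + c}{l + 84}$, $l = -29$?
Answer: $\frac{1100151325}{11} \approx 1.0001 \cdot 10^{8}$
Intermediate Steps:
$H{\left(c,v \right)} = \frac{2 c}{55}$ ($H{\left(c,v \right)} = \frac{c + c}{-29 + 84} = \frac{2 c}{55}$)
$n = 4683$ ($n = 33 + 4650 = 4683$)
$\left(37041 - 15656\right) \left(H{\left(-170,53 \right)} + n\right) = \left(37041 - 15656\right) \left(\frac{2}{55} \left(-170\right) + 4683\right) = 21385 \left(- \frac{68}{11} + 4683\right) = 21385 \cdot \frac{51445}{11} = \frac{1100151325}{11}$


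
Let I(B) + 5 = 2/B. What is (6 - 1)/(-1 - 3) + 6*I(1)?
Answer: -77/4 ≈ -19.250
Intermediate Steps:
I(B) = -5 + 2/B
(6 - 1)/(-1 - 3) + 6*I(1) = (6 - 1)/(-1 - 3) + 6*(-5 + 2/1) = 5/(-4) + 6*(-5 + 2*1) = 5*(-1/4) + 6*(-5 + 2) = -5/4 + 6*(-3) = -5/4 - 18 = -77/4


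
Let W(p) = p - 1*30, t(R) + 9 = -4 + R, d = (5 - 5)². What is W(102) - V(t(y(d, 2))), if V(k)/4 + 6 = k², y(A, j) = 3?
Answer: -304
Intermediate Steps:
d = 0 (d = 0² = 0)
t(R) = -13 + R (t(R) = -9 + (-4 + R) = -13 + R)
V(k) = -24 + 4*k²
W(p) = -30 + p (W(p) = p - 30 = -30 + p)
W(102) - V(t(y(d, 2))) = (-30 + 102) - (-24 + 4*(-13 + 3)²) = 72 - (-24 + 4*(-10)²) = 72 - (-24 + 4*100) = 72 - (-24 + 400) = 72 - 1*376 = 72 - 376 = -304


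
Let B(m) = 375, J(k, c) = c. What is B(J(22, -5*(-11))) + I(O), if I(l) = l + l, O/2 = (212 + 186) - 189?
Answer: 1211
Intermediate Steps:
O = 418 (O = 2*((212 + 186) - 189) = 2*(398 - 189) = 2*209 = 418)
I(l) = 2*l
B(J(22, -5*(-11))) + I(O) = 375 + 2*418 = 375 + 836 = 1211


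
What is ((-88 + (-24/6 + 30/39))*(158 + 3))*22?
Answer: -4200812/13 ≈ -3.2314e+5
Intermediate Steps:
((-88 + (-24/6 + 30/39))*(158 + 3))*22 = ((-88 + (-24*⅙ + 30*(1/39)))*161)*22 = ((-88 + (-4 + 10/13))*161)*22 = ((-88 - 42/13)*161)*22 = -1186/13*161*22 = -190946/13*22 = -4200812/13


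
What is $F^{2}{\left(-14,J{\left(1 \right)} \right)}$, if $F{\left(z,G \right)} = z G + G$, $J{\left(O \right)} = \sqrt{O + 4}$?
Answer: $845$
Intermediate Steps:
$J{\left(O \right)} = \sqrt{4 + O}$
$F{\left(z,G \right)} = G + G z$ ($F{\left(z,G \right)} = G z + G = G + G z$)
$F^{2}{\left(-14,J{\left(1 \right)} \right)} = \left(\sqrt{4 + 1} \left(1 - 14\right)\right)^{2} = \left(\sqrt{5} \left(-13\right)\right)^{2} = \left(- 13 \sqrt{5}\right)^{2} = 845$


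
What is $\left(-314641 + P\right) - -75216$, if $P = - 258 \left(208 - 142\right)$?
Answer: $-256453$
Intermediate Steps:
$P = -17028$ ($P = \left(-258\right) 66 = -17028$)
$\left(-314641 + P\right) - -75216 = \left(-314641 - 17028\right) - -75216 = -331669 + \left(-213 + 75429\right) = -331669 + 75216 = -256453$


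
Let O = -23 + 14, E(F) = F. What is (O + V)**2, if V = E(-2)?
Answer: 121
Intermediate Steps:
O = -9
V = -2
(O + V)**2 = (-9 - 2)**2 = (-11)**2 = 121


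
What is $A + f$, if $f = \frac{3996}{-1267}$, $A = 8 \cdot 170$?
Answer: $\frac{1719124}{1267} \approx 1356.8$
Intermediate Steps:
$A = 1360$
$f = - \frac{3996}{1267}$ ($f = 3996 \left(- \frac{1}{1267}\right) = - \frac{3996}{1267} \approx -3.1539$)
$A + f = 1360 - \frac{3996}{1267} = \frac{1719124}{1267}$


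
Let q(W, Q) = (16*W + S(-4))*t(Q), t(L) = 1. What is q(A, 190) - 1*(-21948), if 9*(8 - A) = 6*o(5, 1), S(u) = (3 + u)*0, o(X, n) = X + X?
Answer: 65908/3 ≈ 21969.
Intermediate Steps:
o(X, n) = 2*X
S(u) = 0
A = 4/3 (A = 8 - 2*2*5/3 = 8 - 2*10/3 = 8 - ⅑*60 = 8 - 20/3 = 4/3 ≈ 1.3333)
q(W, Q) = 16*W (q(W, Q) = (16*W + 0)*1 = (16*W)*1 = 16*W)
q(A, 190) - 1*(-21948) = 16*(4/3) - 1*(-21948) = 64/3 + 21948 = 65908/3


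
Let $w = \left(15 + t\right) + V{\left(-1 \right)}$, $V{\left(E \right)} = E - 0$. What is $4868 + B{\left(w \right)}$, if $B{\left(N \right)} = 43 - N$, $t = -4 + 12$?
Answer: $4889$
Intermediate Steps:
$t = 8$
$V{\left(E \right)} = E$ ($V{\left(E \right)} = E + 0 = E$)
$w = 22$ ($w = \left(15 + 8\right) - 1 = 23 - 1 = 22$)
$4868 + B{\left(w \right)} = 4868 + \left(43 - 22\right) = 4868 + 21 = 4889$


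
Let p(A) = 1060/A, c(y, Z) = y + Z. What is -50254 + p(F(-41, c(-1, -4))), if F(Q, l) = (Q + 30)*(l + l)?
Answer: -552688/11 ≈ -50244.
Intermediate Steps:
c(y, Z) = Z + y
F(Q, l) = 2*l*(30 + Q) (F(Q, l) = (30 + Q)*(2*l) = 2*l*(30 + Q))
-50254 + p(F(-41, c(-1, -4))) = -50254 + 1060/((2*(-4 - 1)*(30 - 41))) = -50254 + 1060/((2*(-5)*(-11))) = -50254 + 1060/110 = -50254 + 1060*(1/110) = -50254 + 106/11 = -552688/11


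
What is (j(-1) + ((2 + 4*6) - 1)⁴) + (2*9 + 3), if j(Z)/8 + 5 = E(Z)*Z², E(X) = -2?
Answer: 390590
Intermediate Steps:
j(Z) = -40 - 16*Z² (j(Z) = -40 + 8*(-2*Z²) = -40 - 16*Z²)
(j(-1) + ((2 + 4*6) - 1)⁴) + (2*9 + 3) = ((-40 - 16*(-1)²) + ((2 + 4*6) - 1)⁴) + (2*9 + 3) = ((-40 - 16*1) + ((2 + 24) - 1)⁴) + (18 + 3) = ((-40 - 16) + (26 - 1)⁴) + 21 = (-56 + 25⁴) + 21 = (-56 + 390625) + 21 = 390569 + 21 = 390590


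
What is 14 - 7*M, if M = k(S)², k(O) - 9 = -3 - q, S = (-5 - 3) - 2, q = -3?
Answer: -553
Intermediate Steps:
S = -10 (S = -8 - 2 = -10)
k(O) = 9 (k(O) = 9 + (-3 - 1*(-3)) = 9 + (-3 + 3) = 9 + 0 = 9)
M = 81 (M = 9² = 81)
14 - 7*M = 14 - 7*81 = 14 - 567 = -553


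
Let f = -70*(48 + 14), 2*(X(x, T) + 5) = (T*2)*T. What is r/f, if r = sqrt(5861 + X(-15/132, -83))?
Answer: -sqrt(12745)/4340 ≈ -0.026012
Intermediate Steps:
X(x, T) = -5 + T**2 (X(x, T) = -5 + ((T*2)*T)/2 = -5 + ((2*T)*T)/2 = -5 + (2*T**2)/2 = -5 + T**2)
f = -4340 (f = -70*62 = -4340)
r = sqrt(12745) (r = sqrt(5861 + (-5 + (-83)**2)) = sqrt(5861 + (-5 + 6889)) = sqrt(5861 + 6884) = sqrt(12745) ≈ 112.89)
r/f = sqrt(12745)/(-4340) = sqrt(12745)*(-1/4340) = -sqrt(12745)/4340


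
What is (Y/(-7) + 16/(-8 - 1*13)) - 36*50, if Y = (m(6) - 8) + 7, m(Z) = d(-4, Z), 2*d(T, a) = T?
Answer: -5401/3 ≈ -1800.3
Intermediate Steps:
d(T, a) = T/2
m(Z) = -2 (m(Z) = (1/2)*(-4) = -2)
Y = -3 (Y = (-2 - 8) + 7 = -10 + 7 = -3)
(Y/(-7) + 16/(-8 - 1*13)) - 36*50 = (-3/(-7) + 16/(-8 - 1*13)) - 36*50 = (-3*(-1/7) + 16/(-8 - 13)) - 1800 = (3/7 + 16/(-21)) - 1800 = (3/7 + 16*(-1/21)) - 1800 = (3/7 - 16/21) - 1800 = -1/3 - 1800 = -5401/3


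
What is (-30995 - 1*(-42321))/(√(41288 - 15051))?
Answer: 11326*√26237/26237 ≈ 69.923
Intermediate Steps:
(-30995 - 1*(-42321))/(√(41288 - 15051)) = (-30995 + 42321)/(√26237) = 11326*(√26237/26237) = 11326*√26237/26237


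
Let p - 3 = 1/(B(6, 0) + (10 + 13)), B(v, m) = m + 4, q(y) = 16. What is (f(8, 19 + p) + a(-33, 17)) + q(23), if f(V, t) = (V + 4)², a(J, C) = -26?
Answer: 134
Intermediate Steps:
B(v, m) = 4 + m
p = 82/27 (p = 3 + 1/((4 + 0) + (10 + 13)) = 3 + 1/(4 + 23) = 3 + 1/27 = 82/27 ≈ 3.0370)
f(V, t) = (4 + V)²
(f(8, 19 + p) + a(-33, 17)) + q(23) = ((4 + 8)² - 26) + 16 = (12² - 26) + 16 = (144 - 26) + 16 = 118 + 16 = 134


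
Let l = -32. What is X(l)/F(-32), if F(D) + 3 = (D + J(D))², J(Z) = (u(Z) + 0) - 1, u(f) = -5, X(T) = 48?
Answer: 48/1441 ≈ 0.033310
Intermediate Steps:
J(Z) = -6 (J(Z) = (-5 + 0) - 1 = -5 - 1 = -6)
F(D) = -3 + (-6 + D)² (F(D) = -3 + (D - 6)² = -3 + (-6 + D)²)
X(l)/F(-32) = 48/(-3 + (-6 - 32)²) = 48/(-3 + (-38)²) = 48/(-3 + 1444) = 48/1441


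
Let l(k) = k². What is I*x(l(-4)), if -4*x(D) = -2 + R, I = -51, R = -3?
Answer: -255/4 ≈ -63.750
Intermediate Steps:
x(D) = 5/4 (x(D) = -(-2 - 3)/4 = -¼*(-5) = 5/4)
I*x(l(-4)) = -51*5/4 = -255/4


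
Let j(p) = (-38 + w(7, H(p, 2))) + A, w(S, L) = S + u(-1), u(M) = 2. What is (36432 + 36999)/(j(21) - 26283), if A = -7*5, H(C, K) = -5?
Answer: -73431/26347 ≈ -2.7871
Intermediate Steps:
w(S, L) = 2 + S (w(S, L) = S + 2 = 2 + S)
A = -35
j(p) = -64 (j(p) = (-38 + (2 + 7)) - 35 = (-38 + 9) - 35 = -29 - 35 = -64)
(36432 + 36999)/(j(21) - 26283) = (36432 + 36999)/(-64 - 26283) = 73431/(-26347) = 73431*(-1/26347) = -73431/26347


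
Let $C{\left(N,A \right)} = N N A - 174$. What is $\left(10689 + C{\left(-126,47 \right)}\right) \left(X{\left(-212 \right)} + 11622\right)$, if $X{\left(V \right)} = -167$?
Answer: $8667849585$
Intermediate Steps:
$C{\left(N,A \right)} = -174 + A N^{2}$ ($C{\left(N,A \right)} = N^{2} A - 174 = A N^{2} - 174 = -174 + A N^{2}$)
$\left(10689 + C{\left(-126,47 \right)}\right) \left(X{\left(-212 \right)} + 11622\right) = \left(10689 - \left(174 - 47 \left(-126\right)^{2}\right)\right) \left(-167 + 11622\right) = \left(10689 + \left(-174 + 47 \cdot 15876\right)\right) 11455 = \left(10689 + \left(-174 + 746172\right)\right) 11455 = \left(10689 + 745998\right) 11455 = 756687 \cdot 11455 = 8667849585$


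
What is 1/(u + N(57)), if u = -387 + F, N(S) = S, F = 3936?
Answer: 1/3606 ≈ 0.00027732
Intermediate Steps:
u = 3549 (u = -387 + 3936 = 3549)
1/(u + N(57)) = 1/(3549 + 57) = 1/3606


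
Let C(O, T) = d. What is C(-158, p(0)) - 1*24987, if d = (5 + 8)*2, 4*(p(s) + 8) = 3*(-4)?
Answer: -24961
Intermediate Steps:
p(s) = -11 (p(s) = -8 + (3*(-4))/4 = -8 + (¼)*(-12) = -8 - 3 = -11)
d = 26 (d = 13*2 = 26)
C(O, T) = 26
C(-158, p(0)) - 1*24987 = 26 - 1*24987 = 26 - 24987 = -24961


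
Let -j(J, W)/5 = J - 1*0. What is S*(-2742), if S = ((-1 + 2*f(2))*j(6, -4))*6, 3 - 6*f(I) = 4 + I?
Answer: -987120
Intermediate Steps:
f(I) = -⅙ - I/6 (f(I) = ½ - (4 + I)/6 = ½ + (-⅔ - I/6) = -⅙ - I/6)
j(J, W) = -5*J (j(J, W) = -5*(J - 1*0) = -5*(J + 0) = -5*J)
S = 360 (S = ((-1 + 2*(-⅙ - ⅙*2))*(-5*6))*6 = ((-1 + 2*(-⅙ - ⅓))*(-30))*6 = ((-1 + 2*(-½))*(-30))*6 = ((-1 - 1)*(-30))*6 = -2*(-30)*6 = 60*6 = 360)
S*(-2742) = 360*(-2742) = -987120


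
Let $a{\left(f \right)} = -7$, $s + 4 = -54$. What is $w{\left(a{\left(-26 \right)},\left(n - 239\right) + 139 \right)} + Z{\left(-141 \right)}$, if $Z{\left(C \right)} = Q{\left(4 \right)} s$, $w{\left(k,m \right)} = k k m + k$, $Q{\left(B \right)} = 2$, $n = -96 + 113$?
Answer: $-4190$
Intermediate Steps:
$s = -58$ ($s = -4 - 54 = -58$)
$n = 17$
$w{\left(k,m \right)} = k + m k^{2}$ ($w{\left(k,m \right)} = k^{2} m + k = m k^{2} + k = k + m k^{2}$)
$Z{\left(C \right)} = -116$ ($Z{\left(C \right)} = 2 \left(-58\right) = -116$)
$w{\left(a{\left(-26 \right)},\left(n - 239\right) + 139 \right)} + Z{\left(-141 \right)} = - 7 \left(1 - 7 \left(\left(17 - 239\right) + 139\right)\right) - 116 = - 7 \left(1 - 7 \left(-222 + 139\right)\right) - 116 = - 7 \left(1 - -581\right) - 116 = - 7 \left(1 + 581\right) - 116 = \left(-7\right) 582 - 116 = -4074 - 116 = -4190$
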